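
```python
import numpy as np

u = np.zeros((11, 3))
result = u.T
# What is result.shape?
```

(3, 11)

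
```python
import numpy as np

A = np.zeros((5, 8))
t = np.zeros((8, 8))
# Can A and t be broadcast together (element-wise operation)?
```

No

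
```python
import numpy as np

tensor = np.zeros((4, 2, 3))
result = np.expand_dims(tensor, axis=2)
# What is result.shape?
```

(4, 2, 1, 3)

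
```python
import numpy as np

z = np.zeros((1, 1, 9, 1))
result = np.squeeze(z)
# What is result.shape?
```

(9,)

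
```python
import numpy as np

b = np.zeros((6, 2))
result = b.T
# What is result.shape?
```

(2, 6)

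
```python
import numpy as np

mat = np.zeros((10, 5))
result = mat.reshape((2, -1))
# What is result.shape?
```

(2, 25)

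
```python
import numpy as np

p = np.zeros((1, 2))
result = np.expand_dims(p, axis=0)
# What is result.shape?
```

(1, 1, 2)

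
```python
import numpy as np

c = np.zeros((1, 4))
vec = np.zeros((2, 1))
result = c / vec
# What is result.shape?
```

(2, 4)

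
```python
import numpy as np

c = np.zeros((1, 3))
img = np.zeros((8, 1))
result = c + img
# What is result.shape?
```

(8, 3)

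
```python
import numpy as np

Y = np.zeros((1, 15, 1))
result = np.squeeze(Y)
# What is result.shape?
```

(15,)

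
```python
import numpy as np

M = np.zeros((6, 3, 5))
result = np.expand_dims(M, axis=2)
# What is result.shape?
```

(6, 3, 1, 5)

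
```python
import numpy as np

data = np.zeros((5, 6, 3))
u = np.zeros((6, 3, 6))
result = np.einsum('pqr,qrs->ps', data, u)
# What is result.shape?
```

(5, 6)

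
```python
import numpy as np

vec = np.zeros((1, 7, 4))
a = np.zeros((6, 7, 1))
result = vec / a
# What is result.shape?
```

(6, 7, 4)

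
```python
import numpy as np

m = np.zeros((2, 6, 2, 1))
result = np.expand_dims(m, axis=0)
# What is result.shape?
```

(1, 2, 6, 2, 1)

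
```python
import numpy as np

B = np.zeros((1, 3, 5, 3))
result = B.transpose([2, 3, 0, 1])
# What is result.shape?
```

(5, 3, 1, 3)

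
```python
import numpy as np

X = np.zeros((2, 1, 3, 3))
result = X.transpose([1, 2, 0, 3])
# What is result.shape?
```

(1, 3, 2, 3)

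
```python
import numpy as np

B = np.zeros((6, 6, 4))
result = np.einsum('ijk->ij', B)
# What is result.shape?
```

(6, 6)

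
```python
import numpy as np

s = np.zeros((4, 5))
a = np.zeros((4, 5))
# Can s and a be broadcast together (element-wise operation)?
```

Yes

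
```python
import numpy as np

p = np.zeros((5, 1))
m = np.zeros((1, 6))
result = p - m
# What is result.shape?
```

(5, 6)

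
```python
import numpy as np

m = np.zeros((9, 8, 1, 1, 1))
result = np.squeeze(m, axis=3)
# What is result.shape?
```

(9, 8, 1, 1)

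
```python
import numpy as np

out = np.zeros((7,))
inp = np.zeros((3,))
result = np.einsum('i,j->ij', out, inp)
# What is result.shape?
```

(7, 3)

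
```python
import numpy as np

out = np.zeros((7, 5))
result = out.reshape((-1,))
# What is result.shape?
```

(35,)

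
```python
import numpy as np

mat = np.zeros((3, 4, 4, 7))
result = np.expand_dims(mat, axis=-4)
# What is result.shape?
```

(3, 1, 4, 4, 7)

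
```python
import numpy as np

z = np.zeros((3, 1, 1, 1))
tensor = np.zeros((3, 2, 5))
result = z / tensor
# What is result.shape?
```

(3, 3, 2, 5)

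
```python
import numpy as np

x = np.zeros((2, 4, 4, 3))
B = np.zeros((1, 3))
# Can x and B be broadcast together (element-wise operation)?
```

Yes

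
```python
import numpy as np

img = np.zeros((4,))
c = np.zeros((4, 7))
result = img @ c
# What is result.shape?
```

(7,)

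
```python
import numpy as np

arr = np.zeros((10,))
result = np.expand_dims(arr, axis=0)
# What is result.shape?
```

(1, 10)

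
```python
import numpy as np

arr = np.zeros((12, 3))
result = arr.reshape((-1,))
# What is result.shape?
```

(36,)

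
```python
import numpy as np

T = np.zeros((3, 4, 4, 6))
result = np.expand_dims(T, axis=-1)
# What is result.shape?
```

(3, 4, 4, 6, 1)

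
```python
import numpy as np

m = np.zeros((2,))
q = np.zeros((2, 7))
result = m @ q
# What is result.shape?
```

(7,)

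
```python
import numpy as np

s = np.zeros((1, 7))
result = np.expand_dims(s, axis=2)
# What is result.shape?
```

(1, 7, 1)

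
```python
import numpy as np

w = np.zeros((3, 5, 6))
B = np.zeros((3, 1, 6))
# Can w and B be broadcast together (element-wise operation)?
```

Yes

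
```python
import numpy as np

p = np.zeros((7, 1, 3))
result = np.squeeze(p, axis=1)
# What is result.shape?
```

(7, 3)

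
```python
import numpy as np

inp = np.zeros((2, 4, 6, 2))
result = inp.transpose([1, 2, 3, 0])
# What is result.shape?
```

(4, 6, 2, 2)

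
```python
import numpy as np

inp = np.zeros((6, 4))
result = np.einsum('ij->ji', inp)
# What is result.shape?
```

(4, 6)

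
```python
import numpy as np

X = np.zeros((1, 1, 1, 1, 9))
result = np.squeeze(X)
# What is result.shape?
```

(9,)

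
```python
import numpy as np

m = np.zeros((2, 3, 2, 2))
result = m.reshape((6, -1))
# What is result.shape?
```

(6, 4)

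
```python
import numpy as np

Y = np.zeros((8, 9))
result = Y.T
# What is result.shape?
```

(9, 8)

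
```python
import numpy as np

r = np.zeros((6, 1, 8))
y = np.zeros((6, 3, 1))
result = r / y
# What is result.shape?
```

(6, 3, 8)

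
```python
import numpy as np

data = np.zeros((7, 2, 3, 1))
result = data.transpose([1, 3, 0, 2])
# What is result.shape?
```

(2, 1, 7, 3)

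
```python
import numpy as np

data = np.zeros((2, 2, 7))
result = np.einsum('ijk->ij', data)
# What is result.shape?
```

(2, 2)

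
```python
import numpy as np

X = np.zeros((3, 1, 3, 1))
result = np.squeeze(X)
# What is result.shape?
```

(3, 3)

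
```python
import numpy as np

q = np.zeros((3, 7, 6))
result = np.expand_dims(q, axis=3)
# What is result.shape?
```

(3, 7, 6, 1)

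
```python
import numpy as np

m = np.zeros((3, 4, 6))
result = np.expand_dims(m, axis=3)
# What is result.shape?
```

(3, 4, 6, 1)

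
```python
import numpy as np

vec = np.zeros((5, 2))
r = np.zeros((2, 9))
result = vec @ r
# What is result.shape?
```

(5, 9)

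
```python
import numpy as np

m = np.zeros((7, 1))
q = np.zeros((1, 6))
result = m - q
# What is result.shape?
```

(7, 6)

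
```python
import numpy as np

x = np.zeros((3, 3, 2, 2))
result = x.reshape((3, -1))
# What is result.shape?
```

(3, 12)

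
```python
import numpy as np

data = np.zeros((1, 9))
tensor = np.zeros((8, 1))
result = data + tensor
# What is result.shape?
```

(8, 9)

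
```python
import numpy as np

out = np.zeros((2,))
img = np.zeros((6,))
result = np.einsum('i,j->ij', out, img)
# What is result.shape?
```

(2, 6)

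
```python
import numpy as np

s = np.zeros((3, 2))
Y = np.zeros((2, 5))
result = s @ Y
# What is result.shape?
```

(3, 5)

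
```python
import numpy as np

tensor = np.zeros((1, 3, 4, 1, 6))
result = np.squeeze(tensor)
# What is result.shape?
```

(3, 4, 6)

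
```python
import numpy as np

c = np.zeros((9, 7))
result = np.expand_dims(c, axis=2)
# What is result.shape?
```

(9, 7, 1)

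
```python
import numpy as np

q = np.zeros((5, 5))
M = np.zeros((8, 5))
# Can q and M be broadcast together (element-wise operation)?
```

No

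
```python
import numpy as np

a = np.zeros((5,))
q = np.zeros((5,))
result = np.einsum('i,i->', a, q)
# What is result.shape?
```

()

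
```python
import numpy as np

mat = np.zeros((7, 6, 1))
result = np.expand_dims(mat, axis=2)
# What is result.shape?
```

(7, 6, 1, 1)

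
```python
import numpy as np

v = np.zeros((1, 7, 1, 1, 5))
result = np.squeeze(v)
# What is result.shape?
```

(7, 5)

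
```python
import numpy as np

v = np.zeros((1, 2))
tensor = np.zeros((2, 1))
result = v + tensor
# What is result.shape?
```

(2, 2)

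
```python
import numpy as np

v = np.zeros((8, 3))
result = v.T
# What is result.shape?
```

(3, 8)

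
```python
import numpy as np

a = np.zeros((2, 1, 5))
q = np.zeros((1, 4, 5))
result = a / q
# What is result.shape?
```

(2, 4, 5)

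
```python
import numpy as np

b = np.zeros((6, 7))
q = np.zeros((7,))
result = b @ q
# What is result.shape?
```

(6,)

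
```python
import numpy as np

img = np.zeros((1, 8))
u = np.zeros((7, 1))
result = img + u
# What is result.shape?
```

(7, 8)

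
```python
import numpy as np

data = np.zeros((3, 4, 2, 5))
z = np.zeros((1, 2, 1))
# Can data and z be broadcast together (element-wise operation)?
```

Yes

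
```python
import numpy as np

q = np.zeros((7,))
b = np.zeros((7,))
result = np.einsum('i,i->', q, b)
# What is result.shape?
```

()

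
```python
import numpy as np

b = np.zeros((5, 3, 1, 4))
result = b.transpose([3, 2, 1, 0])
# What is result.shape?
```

(4, 1, 3, 5)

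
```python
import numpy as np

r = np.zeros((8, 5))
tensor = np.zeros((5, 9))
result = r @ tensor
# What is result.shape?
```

(8, 9)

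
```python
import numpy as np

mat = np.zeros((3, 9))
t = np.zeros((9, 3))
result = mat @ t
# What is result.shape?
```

(3, 3)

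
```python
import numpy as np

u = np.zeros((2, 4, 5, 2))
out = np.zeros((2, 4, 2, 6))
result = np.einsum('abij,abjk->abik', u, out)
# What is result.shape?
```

(2, 4, 5, 6)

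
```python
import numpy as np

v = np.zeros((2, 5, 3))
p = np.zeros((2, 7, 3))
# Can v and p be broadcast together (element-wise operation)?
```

No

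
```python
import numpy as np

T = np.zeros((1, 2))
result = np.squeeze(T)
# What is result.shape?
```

(2,)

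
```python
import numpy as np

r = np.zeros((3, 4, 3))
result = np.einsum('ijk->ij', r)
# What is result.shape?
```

(3, 4)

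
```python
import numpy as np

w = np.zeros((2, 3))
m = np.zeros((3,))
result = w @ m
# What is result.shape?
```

(2,)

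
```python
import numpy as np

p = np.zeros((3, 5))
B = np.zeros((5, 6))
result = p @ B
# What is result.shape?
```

(3, 6)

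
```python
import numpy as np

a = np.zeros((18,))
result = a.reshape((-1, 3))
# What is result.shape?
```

(6, 3)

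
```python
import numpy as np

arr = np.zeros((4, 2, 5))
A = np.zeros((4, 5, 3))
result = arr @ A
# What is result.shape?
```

(4, 2, 3)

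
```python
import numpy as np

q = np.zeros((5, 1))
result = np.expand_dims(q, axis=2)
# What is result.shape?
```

(5, 1, 1)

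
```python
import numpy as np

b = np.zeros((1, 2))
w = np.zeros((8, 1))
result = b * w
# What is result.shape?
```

(8, 2)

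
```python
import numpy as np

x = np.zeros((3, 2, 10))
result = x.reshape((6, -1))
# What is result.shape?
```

(6, 10)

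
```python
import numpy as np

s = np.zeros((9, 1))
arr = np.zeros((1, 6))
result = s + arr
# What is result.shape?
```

(9, 6)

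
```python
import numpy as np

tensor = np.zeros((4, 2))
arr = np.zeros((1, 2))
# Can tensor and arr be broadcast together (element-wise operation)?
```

Yes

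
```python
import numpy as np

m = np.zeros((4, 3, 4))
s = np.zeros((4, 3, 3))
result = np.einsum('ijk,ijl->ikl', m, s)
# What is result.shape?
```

(4, 4, 3)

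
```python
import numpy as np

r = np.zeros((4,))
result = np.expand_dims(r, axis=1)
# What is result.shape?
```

(4, 1)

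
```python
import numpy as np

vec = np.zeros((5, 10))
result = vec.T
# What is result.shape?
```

(10, 5)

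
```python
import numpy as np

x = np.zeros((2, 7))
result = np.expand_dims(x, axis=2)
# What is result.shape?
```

(2, 7, 1)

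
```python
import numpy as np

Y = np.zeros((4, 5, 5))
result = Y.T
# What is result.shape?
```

(5, 5, 4)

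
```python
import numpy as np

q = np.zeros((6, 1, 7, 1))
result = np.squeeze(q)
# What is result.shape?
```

(6, 7)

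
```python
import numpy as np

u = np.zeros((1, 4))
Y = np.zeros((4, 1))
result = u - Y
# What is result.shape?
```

(4, 4)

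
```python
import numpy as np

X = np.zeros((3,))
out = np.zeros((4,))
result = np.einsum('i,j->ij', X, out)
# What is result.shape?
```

(3, 4)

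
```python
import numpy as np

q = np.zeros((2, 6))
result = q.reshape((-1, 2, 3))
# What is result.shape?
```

(2, 2, 3)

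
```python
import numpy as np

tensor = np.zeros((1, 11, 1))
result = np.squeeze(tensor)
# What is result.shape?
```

(11,)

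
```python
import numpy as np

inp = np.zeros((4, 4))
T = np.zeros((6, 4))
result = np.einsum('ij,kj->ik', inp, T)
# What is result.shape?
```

(4, 6)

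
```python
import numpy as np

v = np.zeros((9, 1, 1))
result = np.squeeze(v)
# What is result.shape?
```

(9,)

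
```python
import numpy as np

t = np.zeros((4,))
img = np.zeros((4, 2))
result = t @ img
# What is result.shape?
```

(2,)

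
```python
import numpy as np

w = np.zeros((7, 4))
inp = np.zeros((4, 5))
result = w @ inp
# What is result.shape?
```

(7, 5)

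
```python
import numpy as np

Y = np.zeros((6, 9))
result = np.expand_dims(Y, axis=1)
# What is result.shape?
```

(6, 1, 9)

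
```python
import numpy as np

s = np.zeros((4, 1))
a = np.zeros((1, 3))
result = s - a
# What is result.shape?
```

(4, 3)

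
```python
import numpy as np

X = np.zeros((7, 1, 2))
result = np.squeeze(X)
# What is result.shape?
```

(7, 2)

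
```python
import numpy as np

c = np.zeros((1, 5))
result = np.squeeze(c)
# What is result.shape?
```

(5,)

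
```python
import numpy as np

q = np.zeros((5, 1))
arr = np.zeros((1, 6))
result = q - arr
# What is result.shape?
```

(5, 6)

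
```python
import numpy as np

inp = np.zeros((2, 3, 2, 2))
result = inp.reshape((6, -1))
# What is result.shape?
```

(6, 4)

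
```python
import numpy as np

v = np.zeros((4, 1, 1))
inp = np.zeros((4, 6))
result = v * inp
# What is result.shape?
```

(4, 4, 6)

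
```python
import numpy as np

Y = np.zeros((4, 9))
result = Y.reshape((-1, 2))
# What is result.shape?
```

(18, 2)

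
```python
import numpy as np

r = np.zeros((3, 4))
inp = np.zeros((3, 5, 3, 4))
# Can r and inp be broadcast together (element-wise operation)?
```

Yes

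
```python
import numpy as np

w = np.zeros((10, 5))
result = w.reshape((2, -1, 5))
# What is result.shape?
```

(2, 5, 5)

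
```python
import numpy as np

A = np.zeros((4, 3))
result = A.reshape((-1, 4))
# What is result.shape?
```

(3, 4)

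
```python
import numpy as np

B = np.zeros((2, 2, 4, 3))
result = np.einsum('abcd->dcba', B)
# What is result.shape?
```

(3, 4, 2, 2)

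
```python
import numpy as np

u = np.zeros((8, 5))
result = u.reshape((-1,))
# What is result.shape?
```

(40,)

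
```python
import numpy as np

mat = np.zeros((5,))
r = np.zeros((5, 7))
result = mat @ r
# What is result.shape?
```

(7,)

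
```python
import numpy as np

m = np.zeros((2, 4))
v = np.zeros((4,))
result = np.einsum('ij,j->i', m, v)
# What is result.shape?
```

(2,)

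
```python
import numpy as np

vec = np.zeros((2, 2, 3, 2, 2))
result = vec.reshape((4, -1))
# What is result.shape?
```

(4, 12)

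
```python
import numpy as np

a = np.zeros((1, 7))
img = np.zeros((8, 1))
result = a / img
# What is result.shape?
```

(8, 7)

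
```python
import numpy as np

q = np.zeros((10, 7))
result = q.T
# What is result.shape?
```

(7, 10)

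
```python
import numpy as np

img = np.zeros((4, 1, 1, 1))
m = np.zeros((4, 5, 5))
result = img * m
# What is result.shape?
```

(4, 4, 5, 5)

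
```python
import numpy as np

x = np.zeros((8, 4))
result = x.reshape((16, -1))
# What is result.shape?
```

(16, 2)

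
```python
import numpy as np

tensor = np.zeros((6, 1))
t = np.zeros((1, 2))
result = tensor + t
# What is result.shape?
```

(6, 2)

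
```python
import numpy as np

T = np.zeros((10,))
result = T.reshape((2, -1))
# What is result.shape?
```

(2, 5)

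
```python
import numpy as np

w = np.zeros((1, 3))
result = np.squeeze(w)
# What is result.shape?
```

(3,)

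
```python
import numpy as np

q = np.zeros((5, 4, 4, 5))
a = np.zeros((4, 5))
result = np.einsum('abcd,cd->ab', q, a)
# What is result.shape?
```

(5, 4)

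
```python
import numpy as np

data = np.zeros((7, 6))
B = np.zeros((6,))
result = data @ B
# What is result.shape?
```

(7,)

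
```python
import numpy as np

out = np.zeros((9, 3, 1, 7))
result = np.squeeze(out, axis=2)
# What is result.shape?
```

(9, 3, 7)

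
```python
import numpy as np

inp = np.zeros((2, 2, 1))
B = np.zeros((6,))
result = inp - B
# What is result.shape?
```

(2, 2, 6)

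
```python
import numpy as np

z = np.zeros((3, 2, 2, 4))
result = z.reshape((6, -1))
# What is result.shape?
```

(6, 8)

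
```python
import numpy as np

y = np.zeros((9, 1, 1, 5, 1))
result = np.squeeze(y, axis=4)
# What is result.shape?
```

(9, 1, 1, 5)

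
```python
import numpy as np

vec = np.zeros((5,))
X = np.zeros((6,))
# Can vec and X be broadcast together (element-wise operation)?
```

No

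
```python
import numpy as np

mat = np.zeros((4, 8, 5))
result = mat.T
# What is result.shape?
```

(5, 8, 4)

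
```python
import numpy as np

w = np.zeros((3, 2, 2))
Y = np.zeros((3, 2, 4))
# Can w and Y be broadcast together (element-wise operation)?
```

No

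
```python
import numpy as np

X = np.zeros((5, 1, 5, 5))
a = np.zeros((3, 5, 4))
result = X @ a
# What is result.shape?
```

(5, 3, 5, 4)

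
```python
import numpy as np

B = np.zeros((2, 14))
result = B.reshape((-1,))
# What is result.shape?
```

(28,)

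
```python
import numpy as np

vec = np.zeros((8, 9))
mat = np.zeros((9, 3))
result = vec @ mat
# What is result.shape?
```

(8, 3)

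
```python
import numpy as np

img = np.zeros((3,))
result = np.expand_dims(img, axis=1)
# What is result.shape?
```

(3, 1)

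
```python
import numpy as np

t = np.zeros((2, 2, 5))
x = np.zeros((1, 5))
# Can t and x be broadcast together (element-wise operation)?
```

Yes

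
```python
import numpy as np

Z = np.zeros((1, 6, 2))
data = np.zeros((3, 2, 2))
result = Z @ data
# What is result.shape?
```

(3, 6, 2)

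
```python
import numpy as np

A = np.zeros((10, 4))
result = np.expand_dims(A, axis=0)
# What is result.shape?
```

(1, 10, 4)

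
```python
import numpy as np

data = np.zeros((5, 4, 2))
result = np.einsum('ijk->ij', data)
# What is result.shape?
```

(5, 4)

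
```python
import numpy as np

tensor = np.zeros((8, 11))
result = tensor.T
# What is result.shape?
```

(11, 8)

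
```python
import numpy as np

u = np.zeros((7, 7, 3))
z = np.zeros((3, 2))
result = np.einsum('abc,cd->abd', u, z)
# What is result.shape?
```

(7, 7, 2)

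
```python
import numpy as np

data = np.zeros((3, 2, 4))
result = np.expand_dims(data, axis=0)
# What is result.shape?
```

(1, 3, 2, 4)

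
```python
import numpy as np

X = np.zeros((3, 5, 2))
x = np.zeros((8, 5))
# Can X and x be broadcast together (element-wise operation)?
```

No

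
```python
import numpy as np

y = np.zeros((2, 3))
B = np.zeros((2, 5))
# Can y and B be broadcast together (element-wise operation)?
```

No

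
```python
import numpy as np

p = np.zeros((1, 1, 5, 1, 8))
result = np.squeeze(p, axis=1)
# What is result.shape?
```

(1, 5, 1, 8)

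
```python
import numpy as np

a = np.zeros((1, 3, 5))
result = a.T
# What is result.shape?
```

(5, 3, 1)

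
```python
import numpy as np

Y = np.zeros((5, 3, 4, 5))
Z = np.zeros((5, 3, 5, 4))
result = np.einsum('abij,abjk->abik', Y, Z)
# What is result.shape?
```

(5, 3, 4, 4)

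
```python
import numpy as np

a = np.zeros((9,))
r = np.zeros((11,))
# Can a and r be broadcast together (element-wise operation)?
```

No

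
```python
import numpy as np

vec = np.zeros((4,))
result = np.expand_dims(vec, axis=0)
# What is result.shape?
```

(1, 4)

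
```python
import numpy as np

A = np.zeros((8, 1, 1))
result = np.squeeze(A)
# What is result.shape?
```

(8,)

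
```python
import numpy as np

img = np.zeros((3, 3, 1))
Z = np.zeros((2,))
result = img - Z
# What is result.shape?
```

(3, 3, 2)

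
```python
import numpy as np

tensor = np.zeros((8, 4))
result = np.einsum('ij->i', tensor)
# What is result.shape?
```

(8,)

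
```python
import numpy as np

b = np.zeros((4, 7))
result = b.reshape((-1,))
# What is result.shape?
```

(28,)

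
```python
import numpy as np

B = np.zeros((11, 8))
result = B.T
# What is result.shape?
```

(8, 11)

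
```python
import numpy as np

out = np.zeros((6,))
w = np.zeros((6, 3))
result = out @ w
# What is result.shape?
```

(3,)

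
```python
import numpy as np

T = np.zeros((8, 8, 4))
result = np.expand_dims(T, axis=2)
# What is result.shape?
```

(8, 8, 1, 4)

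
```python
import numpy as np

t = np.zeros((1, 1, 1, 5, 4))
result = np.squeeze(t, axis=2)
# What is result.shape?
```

(1, 1, 5, 4)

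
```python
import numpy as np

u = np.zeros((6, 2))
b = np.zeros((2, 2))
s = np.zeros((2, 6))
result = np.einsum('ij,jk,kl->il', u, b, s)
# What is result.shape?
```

(6, 6)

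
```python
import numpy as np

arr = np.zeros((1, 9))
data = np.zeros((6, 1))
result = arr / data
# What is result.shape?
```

(6, 9)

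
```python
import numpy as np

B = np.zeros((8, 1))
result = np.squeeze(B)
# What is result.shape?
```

(8,)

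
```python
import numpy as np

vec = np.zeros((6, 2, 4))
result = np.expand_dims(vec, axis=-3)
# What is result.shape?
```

(6, 1, 2, 4)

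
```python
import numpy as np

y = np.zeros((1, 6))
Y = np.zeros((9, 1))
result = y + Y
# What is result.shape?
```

(9, 6)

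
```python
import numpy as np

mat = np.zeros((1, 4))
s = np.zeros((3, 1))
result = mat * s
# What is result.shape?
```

(3, 4)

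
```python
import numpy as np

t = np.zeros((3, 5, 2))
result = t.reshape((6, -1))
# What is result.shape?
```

(6, 5)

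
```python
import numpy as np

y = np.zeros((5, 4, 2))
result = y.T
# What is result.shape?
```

(2, 4, 5)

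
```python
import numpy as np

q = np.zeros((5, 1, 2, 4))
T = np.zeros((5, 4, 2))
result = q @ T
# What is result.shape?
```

(5, 5, 2, 2)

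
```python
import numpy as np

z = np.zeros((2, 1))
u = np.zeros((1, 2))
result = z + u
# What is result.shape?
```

(2, 2)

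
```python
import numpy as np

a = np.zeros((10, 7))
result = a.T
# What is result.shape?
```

(7, 10)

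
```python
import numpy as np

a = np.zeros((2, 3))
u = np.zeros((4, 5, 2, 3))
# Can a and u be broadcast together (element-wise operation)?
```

Yes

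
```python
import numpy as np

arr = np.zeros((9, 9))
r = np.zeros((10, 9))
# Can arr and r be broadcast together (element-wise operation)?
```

No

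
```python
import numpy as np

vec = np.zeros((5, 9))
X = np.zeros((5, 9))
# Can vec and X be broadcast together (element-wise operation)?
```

Yes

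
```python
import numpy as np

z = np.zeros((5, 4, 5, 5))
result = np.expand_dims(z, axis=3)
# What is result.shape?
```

(5, 4, 5, 1, 5)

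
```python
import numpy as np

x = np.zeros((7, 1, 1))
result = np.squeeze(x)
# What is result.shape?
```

(7,)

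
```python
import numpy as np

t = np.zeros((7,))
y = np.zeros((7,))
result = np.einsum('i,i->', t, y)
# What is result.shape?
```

()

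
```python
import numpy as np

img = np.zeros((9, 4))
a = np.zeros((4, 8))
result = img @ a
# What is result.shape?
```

(9, 8)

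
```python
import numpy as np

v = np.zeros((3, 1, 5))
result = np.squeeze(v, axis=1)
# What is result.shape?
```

(3, 5)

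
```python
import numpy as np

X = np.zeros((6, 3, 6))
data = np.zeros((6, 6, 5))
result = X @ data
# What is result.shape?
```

(6, 3, 5)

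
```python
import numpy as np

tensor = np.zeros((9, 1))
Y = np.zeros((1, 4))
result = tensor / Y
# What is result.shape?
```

(9, 4)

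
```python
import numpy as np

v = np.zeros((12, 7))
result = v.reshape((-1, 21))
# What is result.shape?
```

(4, 21)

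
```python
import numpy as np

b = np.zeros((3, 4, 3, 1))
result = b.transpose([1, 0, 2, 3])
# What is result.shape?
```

(4, 3, 3, 1)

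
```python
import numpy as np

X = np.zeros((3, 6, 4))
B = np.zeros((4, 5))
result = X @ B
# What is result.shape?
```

(3, 6, 5)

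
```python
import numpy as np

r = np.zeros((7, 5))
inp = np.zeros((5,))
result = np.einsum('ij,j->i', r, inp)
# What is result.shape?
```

(7,)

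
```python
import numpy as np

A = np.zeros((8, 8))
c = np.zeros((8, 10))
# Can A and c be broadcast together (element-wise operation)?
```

No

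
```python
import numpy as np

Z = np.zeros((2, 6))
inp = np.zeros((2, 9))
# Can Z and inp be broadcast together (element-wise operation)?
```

No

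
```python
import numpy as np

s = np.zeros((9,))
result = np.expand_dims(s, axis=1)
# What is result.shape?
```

(9, 1)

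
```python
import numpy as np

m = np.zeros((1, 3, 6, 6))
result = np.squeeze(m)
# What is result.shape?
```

(3, 6, 6)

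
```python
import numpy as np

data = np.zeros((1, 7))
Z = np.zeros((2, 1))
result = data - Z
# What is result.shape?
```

(2, 7)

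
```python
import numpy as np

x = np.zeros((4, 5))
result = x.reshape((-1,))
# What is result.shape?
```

(20,)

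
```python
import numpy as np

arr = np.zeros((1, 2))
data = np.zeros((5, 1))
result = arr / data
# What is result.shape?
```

(5, 2)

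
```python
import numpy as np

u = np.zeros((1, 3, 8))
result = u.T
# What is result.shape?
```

(8, 3, 1)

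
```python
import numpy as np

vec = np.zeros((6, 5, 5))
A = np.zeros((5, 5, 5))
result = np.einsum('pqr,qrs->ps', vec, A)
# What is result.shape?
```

(6, 5)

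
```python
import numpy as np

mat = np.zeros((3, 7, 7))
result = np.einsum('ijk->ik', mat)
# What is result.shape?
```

(3, 7)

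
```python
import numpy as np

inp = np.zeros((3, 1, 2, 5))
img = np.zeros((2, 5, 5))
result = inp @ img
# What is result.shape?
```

(3, 2, 2, 5)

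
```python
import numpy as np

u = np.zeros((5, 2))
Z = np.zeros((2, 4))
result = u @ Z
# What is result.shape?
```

(5, 4)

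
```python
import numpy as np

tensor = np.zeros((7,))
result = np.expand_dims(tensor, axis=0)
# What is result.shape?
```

(1, 7)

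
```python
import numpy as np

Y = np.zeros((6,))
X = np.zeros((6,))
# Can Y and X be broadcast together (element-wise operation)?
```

Yes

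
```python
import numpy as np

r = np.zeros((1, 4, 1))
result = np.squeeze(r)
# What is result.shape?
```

(4,)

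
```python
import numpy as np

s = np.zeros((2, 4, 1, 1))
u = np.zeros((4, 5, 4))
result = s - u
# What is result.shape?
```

(2, 4, 5, 4)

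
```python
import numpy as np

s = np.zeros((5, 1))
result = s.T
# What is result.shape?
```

(1, 5)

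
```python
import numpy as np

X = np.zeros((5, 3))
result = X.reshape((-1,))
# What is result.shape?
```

(15,)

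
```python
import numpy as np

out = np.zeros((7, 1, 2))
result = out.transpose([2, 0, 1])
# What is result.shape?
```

(2, 7, 1)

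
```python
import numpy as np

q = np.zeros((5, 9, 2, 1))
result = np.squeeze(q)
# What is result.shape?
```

(5, 9, 2)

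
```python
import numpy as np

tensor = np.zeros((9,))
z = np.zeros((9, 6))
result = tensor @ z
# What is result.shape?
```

(6,)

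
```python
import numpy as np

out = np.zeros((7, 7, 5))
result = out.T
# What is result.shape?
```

(5, 7, 7)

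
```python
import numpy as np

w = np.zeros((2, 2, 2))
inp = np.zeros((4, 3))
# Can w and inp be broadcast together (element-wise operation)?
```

No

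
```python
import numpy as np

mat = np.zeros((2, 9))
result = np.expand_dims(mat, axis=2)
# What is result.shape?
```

(2, 9, 1)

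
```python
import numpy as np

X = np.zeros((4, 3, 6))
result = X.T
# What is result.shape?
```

(6, 3, 4)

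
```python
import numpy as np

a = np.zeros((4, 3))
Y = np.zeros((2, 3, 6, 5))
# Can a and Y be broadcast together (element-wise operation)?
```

No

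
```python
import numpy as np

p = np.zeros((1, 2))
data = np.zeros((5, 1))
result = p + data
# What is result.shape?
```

(5, 2)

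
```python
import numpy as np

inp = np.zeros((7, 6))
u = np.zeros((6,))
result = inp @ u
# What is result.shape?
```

(7,)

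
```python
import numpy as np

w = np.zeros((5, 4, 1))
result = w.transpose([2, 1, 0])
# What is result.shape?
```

(1, 4, 5)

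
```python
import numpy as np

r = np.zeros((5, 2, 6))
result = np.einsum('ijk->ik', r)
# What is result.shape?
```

(5, 6)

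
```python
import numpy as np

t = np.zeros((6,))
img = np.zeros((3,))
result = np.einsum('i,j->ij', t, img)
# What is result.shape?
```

(6, 3)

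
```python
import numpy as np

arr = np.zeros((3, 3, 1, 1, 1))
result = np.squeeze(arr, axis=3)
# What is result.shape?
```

(3, 3, 1, 1)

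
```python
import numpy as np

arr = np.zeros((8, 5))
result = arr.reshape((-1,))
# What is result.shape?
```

(40,)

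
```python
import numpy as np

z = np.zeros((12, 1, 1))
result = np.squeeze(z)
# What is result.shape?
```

(12,)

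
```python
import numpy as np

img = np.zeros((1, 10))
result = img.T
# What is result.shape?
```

(10, 1)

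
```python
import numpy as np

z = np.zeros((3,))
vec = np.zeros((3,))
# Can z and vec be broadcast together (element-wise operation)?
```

Yes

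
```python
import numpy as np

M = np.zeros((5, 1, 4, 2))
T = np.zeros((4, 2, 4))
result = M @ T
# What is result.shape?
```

(5, 4, 4, 4)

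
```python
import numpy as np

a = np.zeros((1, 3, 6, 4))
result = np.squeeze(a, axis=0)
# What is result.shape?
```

(3, 6, 4)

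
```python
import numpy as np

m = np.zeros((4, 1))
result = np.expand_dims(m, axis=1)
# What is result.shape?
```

(4, 1, 1)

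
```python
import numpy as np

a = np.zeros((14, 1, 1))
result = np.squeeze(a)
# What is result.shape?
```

(14,)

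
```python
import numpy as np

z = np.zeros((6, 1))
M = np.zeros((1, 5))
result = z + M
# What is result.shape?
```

(6, 5)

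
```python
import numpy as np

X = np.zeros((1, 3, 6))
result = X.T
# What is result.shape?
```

(6, 3, 1)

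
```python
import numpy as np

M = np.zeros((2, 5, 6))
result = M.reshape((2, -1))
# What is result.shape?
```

(2, 30)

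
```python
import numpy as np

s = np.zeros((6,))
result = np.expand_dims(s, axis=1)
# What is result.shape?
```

(6, 1)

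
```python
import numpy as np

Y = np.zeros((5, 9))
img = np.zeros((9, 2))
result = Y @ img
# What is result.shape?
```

(5, 2)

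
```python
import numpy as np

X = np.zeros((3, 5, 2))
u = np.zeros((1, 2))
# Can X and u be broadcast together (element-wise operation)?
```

Yes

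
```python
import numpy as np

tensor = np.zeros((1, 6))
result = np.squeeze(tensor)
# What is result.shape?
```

(6,)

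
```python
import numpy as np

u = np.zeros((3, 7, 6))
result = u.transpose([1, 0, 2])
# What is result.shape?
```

(7, 3, 6)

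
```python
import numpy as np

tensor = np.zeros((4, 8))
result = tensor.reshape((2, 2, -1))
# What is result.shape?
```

(2, 2, 8)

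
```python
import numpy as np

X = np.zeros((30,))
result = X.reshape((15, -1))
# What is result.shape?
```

(15, 2)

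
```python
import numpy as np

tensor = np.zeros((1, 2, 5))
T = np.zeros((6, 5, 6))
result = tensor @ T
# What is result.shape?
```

(6, 2, 6)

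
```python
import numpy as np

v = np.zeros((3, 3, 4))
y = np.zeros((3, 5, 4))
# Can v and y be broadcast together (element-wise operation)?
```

No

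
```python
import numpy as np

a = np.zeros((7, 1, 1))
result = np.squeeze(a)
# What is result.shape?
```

(7,)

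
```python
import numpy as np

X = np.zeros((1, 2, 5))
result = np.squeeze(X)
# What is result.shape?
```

(2, 5)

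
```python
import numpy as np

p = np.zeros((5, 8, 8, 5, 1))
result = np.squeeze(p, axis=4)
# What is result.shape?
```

(5, 8, 8, 5)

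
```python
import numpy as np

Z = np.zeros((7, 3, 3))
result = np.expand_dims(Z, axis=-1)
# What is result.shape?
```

(7, 3, 3, 1)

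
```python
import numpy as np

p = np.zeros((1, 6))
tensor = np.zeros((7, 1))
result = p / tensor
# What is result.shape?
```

(7, 6)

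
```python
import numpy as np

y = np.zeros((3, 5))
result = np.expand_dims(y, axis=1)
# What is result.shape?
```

(3, 1, 5)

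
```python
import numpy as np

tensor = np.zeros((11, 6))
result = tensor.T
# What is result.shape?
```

(6, 11)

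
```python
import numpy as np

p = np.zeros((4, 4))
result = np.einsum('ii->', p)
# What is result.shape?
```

()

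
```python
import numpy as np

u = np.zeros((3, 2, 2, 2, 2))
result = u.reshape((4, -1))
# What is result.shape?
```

(4, 12)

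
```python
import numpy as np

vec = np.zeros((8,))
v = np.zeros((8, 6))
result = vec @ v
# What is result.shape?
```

(6,)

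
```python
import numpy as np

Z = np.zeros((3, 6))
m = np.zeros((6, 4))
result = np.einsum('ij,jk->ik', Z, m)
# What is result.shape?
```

(3, 4)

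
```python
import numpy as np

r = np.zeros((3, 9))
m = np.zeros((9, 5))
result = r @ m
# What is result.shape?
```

(3, 5)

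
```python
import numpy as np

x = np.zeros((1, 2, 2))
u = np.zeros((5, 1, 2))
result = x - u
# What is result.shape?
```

(5, 2, 2)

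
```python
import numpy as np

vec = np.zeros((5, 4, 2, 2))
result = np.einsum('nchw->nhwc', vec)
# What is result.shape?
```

(5, 2, 2, 4)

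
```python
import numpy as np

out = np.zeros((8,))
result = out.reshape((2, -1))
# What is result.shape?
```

(2, 4)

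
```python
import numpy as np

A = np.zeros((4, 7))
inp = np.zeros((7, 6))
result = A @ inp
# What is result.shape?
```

(4, 6)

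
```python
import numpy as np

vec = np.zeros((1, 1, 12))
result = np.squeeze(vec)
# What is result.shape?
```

(12,)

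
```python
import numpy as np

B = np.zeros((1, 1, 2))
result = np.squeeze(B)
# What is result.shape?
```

(2,)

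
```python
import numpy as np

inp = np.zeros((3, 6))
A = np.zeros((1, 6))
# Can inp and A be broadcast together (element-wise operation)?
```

Yes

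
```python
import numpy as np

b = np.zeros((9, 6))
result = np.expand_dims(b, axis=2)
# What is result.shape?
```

(9, 6, 1)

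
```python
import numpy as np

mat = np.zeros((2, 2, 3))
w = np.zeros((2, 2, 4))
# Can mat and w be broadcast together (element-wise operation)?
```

No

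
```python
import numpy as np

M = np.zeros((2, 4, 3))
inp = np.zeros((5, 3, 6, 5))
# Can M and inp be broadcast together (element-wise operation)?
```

No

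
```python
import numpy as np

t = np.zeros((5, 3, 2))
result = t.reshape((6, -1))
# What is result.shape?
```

(6, 5)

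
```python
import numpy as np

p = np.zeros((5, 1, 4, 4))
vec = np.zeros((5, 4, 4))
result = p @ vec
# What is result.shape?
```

(5, 5, 4, 4)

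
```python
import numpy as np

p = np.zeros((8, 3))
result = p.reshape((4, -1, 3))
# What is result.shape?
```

(4, 2, 3)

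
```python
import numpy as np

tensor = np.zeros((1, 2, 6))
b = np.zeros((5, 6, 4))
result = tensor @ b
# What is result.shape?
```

(5, 2, 4)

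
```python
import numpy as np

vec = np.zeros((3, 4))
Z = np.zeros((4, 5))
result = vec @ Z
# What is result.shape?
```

(3, 5)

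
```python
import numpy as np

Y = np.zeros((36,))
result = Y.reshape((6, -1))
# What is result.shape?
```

(6, 6)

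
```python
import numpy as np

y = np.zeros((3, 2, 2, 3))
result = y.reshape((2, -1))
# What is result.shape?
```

(2, 18)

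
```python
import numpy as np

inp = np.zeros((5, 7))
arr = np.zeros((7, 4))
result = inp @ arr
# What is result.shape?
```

(5, 4)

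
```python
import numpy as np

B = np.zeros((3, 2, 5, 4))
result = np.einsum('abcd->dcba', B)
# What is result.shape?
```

(4, 5, 2, 3)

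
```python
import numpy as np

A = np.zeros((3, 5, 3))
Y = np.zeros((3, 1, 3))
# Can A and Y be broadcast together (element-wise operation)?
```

Yes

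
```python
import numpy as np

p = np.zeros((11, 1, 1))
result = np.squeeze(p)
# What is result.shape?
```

(11,)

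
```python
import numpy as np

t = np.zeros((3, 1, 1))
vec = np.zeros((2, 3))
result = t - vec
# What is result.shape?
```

(3, 2, 3)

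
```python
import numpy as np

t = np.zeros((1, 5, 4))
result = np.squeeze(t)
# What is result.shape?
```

(5, 4)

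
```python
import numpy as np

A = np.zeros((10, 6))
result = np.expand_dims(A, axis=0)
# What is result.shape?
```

(1, 10, 6)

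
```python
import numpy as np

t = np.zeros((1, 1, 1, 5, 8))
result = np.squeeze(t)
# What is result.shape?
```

(5, 8)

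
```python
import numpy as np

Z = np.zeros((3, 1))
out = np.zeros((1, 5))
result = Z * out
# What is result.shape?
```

(3, 5)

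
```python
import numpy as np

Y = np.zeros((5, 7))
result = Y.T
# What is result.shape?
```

(7, 5)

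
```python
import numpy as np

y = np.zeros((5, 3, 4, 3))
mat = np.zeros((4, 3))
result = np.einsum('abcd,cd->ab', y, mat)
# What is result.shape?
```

(5, 3)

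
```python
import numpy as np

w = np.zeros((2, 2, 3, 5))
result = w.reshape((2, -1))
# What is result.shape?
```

(2, 30)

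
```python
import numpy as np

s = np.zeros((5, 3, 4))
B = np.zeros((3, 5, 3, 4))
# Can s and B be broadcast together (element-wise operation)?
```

Yes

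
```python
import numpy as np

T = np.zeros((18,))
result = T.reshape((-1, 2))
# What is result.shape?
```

(9, 2)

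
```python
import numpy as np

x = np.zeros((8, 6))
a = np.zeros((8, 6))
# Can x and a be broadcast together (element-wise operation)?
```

Yes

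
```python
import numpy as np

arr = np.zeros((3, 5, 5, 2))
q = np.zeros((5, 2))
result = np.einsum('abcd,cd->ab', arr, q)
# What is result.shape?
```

(3, 5)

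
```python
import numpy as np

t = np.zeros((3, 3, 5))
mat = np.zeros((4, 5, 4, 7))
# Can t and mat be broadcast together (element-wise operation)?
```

No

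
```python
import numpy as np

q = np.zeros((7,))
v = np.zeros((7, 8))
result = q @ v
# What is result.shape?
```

(8,)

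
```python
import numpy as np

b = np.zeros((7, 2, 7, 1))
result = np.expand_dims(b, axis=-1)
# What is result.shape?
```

(7, 2, 7, 1, 1)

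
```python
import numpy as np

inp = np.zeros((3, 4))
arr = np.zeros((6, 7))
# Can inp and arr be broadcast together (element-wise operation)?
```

No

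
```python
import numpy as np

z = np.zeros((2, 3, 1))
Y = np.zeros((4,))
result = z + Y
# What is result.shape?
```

(2, 3, 4)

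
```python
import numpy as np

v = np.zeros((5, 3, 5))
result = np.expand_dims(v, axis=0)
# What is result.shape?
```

(1, 5, 3, 5)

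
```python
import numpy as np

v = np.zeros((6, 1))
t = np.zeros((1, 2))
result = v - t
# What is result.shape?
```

(6, 2)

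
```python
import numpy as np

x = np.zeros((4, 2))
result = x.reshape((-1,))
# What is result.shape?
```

(8,)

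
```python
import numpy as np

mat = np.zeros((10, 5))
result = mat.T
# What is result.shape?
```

(5, 10)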